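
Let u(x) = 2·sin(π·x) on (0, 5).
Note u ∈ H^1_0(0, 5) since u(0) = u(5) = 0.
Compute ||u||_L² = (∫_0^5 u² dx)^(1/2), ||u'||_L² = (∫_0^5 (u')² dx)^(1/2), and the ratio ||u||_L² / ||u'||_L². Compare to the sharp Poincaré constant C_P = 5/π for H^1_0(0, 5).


||u||_L² / ||u'||_L² = 1/π < C_P = 5/π.

u(x) = 2·sin(π·x), so u'(x) = 2*π*cos(π*x).
Writing u(x) = A·sin(kπx/L) with A = 2 and k = 5, use ∫_0^L sin²(kπx/L) dx = L/2 and ∫_0^L cos²(kπx/L) dx = L/2.
u² = 4·sin²(π·x) and (u')² = 4*π^2·cos²(π·x), and each of sin², cos² integrates to L/2 = 5/2 over (0, 5).
∫_0^5 u² dx = 10, so ||u||_L² = sqrt(10).
∫_0^5 (u')² dx = 10*π^2, so ||u'||_L² = sqrt(10)*π.
Ratio ||u||_L² / ||u'||_L² = 1/π.
Sharp Poincaré constant on H^1_0(0, 5) is C_P = L/π = 5/π, achieved by sin(π/5·x).
This is the k = 5 harmonic; the ratio L/(kπ) is strictly less than C_P = L/π, consistent with the sharp inequality ||u||_L² ≤ C_P ||u'||_L².


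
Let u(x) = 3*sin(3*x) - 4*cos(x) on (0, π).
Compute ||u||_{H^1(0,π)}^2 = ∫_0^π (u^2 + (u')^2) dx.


||u||_{H^1(0,π)}^2 = 61*π

u'(x) = 4*sin(x) + 9*cos(3*x).
Expand u² and (u')² and integrate term by term on (0, π), using: for integers n ≥ 1, ∫_0^π sin²(nx) dx = ∫_0^π cos²(nx) dx = π/2; for n ≠ n', ∫_0^π sin(nx)sin(n'x) dx = ∫_0^π cos(nx)cos(n'x) dx = 0; and by product-to-sum, ∫_0^π sin(nx)cos(n'x) dx = ½∫_0^π [sin((n+n')x) + sin((n−n')x)] dx, which is 0 when n+n' is even and 2n/(n²−n'²) when n+n' is odd (it need not vanish on (0, π)).
  u² squared terms: (-4)²·∫cos(x)² dx = 16·π/2 = 8*π;  (3)²·∫sin(3x)² dx = 9·π/2 = 9*π/2.
  u² cross terms: 2·(-4)·(3)·∫cos(x)·sin(3x) dx = -24·(0) = 0.
  So ∫_0^π u² dx = 8*π + 9*π/2 + 0 = 25*π/2.
  (u')² squared terms: (4)²·∫sin(x)² dx = 16·π/2 = 8*π;  (9)²·∫cos(3x)² dx = 81·π/2 = 81*π/2.
  (u')² cross terms: 2·(4)·(9)·∫sin(x)·cos(3x) dx = 72·(0) = 0.
  So ∫_0^π (u')² dx = 8*π + 81*π/2 + 0 = 97*π/2.
||u||_{H^1}^2 = (25*π/2) + (97*π/2) = 61*π.


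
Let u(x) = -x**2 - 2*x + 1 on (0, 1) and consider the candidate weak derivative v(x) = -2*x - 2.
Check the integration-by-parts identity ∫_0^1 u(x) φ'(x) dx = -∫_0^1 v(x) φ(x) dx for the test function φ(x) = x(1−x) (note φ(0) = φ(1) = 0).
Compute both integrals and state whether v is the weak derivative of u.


LHS = 1/2, RHS = 1/2. Yes, v = u' weakly.

u(x) = -x**2 - 2*x + 1, classical derivative u'(x) = -2*x - 2.
φ(x) = x(1−x), so φ'(x) = 1 - 2*x.
Note φ(0) = φ(1) = 0, so the boundary term u·φ vanishes.
LHS = ∫_0^1 u(x) φ'(x) dx = ∫_0^1 (2*x^3 + 3*x^2 - 4*x + 1) dx. Term by term:
  ∫_0^1 2*x^3 dx = 1/2;  ∫_0^1 3*x^2 dx = 1;  ∫_0^1 -4*x dx = -2;
  ∫_0^1 1 dx = 1.
Sum: 1/2 + 1 − 2 + 1 = 1/2.
So LHS = 1/2.
∫_0^1 v(x) φ(x) dx = ∫_0^1 (2*x^3 - 2*x) dx. Term by term:
  ∫_0^1 2*x^3 dx = 1/2;  ∫_0^1 -2*x dx = -1.
Sum: 1/2 − 1 = -1/2.
So RHS = -∫_0^1 v(x) φ(x) dx = 1/2.
LHS = RHS, so the identity holds for this test φ.
Moreover u is smooth here and v(x) = u'(x) = -2*x - 2 pointwise, so the identity holds for every test function. Hence v is the weak derivative of u.


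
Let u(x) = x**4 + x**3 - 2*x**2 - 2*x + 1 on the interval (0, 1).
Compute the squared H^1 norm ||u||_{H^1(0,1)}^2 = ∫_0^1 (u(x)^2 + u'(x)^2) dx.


||u||_{H^1}^2 = 6953/1260

The H^1 norm (squared) on an interval (0, L) is
  ||u||_{H^1}^2 = ∫_0^L u(x)^2 dx + ∫_0^L u'(x)^2 dx.
Compute u'(x) = 4*x**3 + 3*x**2 - 4*x - 2.
Then u(x)^2 = x**8 + 2*x**7 - 3*x**6 - 8*x**5 + 2*x**4 + 10*x**3 - 4*x + 1 and u'(x)^2 = 16*x**6 + 24*x**5 - 23*x**4 - 40*x**3 + 4*x**2 + 16*x + 4.
Integrate each monomial from 0 to 1 using ∫_0^1 c·x^n dx = c·1^(n+1)/(n+1):
  ∫_0^1 u(x)^2 dx = ∫_0^1 (x^8 + 2*x^7 - 3*x^6 - 8*x^5 + 2*x^4 + 10*x^3 - 4*x + 1) dx. Term by term:
    ∫_0^1 x^8 dx = 1/9;  ∫_0^1 2*x^7 dx = 1/4;  ∫_0^1 -3*x^6 dx = -3/7;
    ∫_0^1 -8*x^5 dx = -4/3;  ∫_0^1 2*x^4 dx = 2/5;  ∫_0^1 10*x^3 dx = 5/2;
    ∫_0^1 -4*x dx = -2;  ∫_0^1 1 dx = 1.
  Sum: 1/9 + 1/4 − 3/7 − 4/3 + 2/5 + 5/2 − 2 + 1 = 629/1260.
  ∫_0^1 u'(x)^2 dx = ∫_0^1 (16*x^6 + 24*x^5 - 23*x^4 - 40*x^3 + 4*x^2 + 16*x + 4) dx. Term by term:
    ∫_0^1 16*x^6 dx = 16/7;  ∫_0^1 24*x^5 dx = 4;  ∫_0^1 -23*x^4 dx = -23/5;
    ∫_0^1 -40*x^3 dx = -10;  ∫_0^1 4*x^2 dx = 4/3;  ∫_0^1 16*x dx = 8;
    ∫_0^1 4 dx = 4.
  Sum: 16/7 + 4 − 23/5 − 10 + 4/3 + 8 + 4 = 527/105.
Adding: ||u||_{H^1}^2 = 629/1260 + 527/105 = 6953/1260.


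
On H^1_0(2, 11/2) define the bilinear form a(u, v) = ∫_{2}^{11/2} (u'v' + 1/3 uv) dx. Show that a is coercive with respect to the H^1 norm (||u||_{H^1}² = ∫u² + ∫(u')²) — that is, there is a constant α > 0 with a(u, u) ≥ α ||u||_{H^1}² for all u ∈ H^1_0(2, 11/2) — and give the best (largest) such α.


α = (49 + 12*π^2)/(3*(4*π^2 + 49))

Coercivity of a(·,·) on H^1_0(2, 11/2) means a(u, u) ≥ α ||u||_{H^1}² for every u ∈ H^1_0.
The interval has length L = 7/2, and Poincaré/coercivity depend only on L. Here a(u, u) = ∫(u')² + (1/3)·∫u².
Here 0 < c = 1/3 < 1. The condition a(u,u) ≥ α||u||_{H^1}² reads (1−α)∫(u')² ≥ (α−c)∫u². Any admissible α is ≤ 1 (rapidly oscillating u have ∫u²/∫(u')² → 0), and α = 1 would force 0 ≥ (1−c)∫u², impossible since c < 1; so 1−α > 0. By the sharp Poincaré inequality on H^1_0 of an interval of length L, ∫(u')² ≥ (π/L)²∫u² with equality for the first sine mode sin(π(x−x₀)/L) (x₀ the left endpoint), so the inequality holds for all u iff (1−α)(π/L)² ≥ α − c, i.e. α ≤ ((π/L)² + c)/((π/L)² + 1) = (1 + c(L/π)²)/(1 + (L/π)²). With (π/L)² = 4*π^2/49 and c = 1/3, the largest admissible constant is α = ((π/L)² + c)/((π/L)² + 1).
Simplifying, α = (49 + 12*π^2)/(3*(4*π^2 + 49)).


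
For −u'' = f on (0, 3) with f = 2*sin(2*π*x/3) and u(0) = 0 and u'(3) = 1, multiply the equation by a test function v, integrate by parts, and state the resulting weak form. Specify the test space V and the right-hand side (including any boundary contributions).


V = {v ∈ H^1(0, 3) : v(0) = 0} (test functions vanish at x = 0 where u is specified); weak form: ∫_0^3 u'v' dx = ∫_0^3 (2*sin(2*π*x/3)) v dx + v(3) for all v ∈ V.

Multiply both sides by a test function v and integrate from 0 to 3:
  ∫_0^3 −u''(x) v(x) dx = ∫_0^3 f(x) v(x) dx.
Integrate the LHS by parts once:
  ∫_0^3 −u'' v dx = −[u'(x) v(x)]_0^3 + ∫_0^3 u'(x) v'(x) dx.
Thus ∫_0^3 u'(x) v'(x) dx = ∫_0^3 f(x) v(x) dx + [u'(x) v(x)]_0^3.
Choose V so that boundary terms are either known or forced to vanish.
Mixed BC: u(0) = 0 (Dirichlet) and u'(3) = 1 (Neumann). Define V = {v ∈ H^1(0, 3) : v(0) = 0}. Then [u' v]_0^3 = u'(3)·v(3) − u'(0)·0 = v(3).
Weak formulation: find u (satisfying any essential BC) such that ∫_0^3 u'(x) v'(x) dx = ∫_0^3 f v dx + v(3) for all v ∈ V (Dirichlet at 0 absorbed into V; Neumann datum at x = 3 contributes the boundary term).
Substituting f(x) = 2*sin(2*π*x/3), the right-hand side is ∫_0^3 (2*sin(2*π*x/3)) v dx + v(3).


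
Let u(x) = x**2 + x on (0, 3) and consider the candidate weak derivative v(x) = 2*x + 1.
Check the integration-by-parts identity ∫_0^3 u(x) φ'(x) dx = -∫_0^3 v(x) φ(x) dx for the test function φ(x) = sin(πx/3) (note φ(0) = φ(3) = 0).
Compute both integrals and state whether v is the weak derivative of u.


LHS = -24/π, RHS = -24/π. Yes, v = u' weakly.

u(x) = x**2 + x, classical derivative u'(x) = 2*x + 1.
φ(x) = sin(πx/3), so φ'(x) = π*cos(π*x/3)/3.
Note φ(0) = φ(3) = 0, so the boundary term u·φ vanishes.
LHS = ∫_0^3 u(x) φ'(x) dx = ∫_0^3 (π*x^2*cos(π*x/3)/3 + π*x*cos(π*x/3)/3) dx. Term by term:
  ∫_0^3 π*x*cos(π*x/3)/3 dx = -6/π;  ∫_0^3 π*x^2*cos(π*x/3)/3 dx = -18/π.
Sum: -6/π − 18/π = -24/π.
So LHS = -24/π.
∫_0^3 v(x) φ(x) dx = ∫_0^3 (2*x*sin(π*x/3) + sin(π*x/3)) dx. Term by term:
  ∫_0^3 2*x*sin(π*x/3) dx = 18/π;  ∫_0^3 sin(π*x/3) dx = 6/π.
Sum: 18/π + 6/π = 24/π.
So RHS = -∫_0^3 v(x) φ(x) dx = -24/π.
LHS = RHS, so the identity holds for this test φ.
Moreover u is smooth here and v(x) = u'(x) = 2*x + 1 pointwise, so the identity holds for every test function. Hence v is the weak derivative of u.


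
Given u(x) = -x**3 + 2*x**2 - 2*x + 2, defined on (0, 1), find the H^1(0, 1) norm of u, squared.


||u||_{H^1}^2 = 337/105

The H^1 norm (squared) on an interval (0, L) is
  ||u||_{H^1}^2 = ∫_0^L u(x)^2 dx + ∫_0^L u'(x)^2 dx.
Compute u'(x) = -3*x**2 + 4*x - 2.
Then u(x)^2 = x**6 - 4*x**5 + 8*x**4 - 12*x**3 + 12*x**2 - 8*x + 4 and u'(x)^2 = 9*x**4 - 24*x**3 + 28*x**2 - 16*x + 4.
Integrate each monomial from 0 to 1 using ∫_0^1 c·x^n dx = c·1^(n+1)/(n+1):
  ∫_0^1 u(x)^2 dx = ∫_0^1 (x^6 - 4*x^5 + 8*x^4 - 12*x^3 + 12*x^2 - 8*x + 4) dx. Term by term:
    ∫_0^1 x^6 dx = 1/7;  ∫_0^1 -4*x^5 dx = -2/3;  ∫_0^1 8*x^4 dx = 8/5;
    ∫_0^1 -12*x^3 dx = -3;  ∫_0^1 12*x^2 dx = 4;  ∫_0^1 -8*x dx = -4;
    ∫_0^1 4 dx = 4.
  Sum: 1/7 − 2/3 + 8/5 − 3 + 4 − 4 + 4 = 218/105.
  ∫_0^1 u'(x)^2 dx = ∫_0^1 (9*x^4 - 24*x^3 + 28*x^2 - 16*x + 4) dx. Term by term:
    ∫_0^1 9*x^4 dx = 9/5;  ∫_0^1 -24*x^3 dx = -6;  ∫_0^1 28*x^2 dx = 28/3;
    ∫_0^1 -16*x dx = -8;  ∫_0^1 4 dx = 4.
  Sum: 9/5 − 6 + 28/3 − 8 + 4 = 17/15.
Adding: ||u||_{H^1}^2 = 218/105 + 17/15 = 337/105.


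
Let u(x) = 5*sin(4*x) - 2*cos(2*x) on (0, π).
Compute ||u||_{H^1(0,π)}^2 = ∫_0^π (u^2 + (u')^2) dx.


||u||_{H^1(0,π)}^2 = 445*π/2

u'(x) = 4*sin(2*x) + 20*cos(4*x).
Expand u² and (u')² and integrate term by term on (0, π), using: for integers n ≥ 1, ∫_0^π sin²(nx) dx = ∫_0^π cos²(nx) dx = π/2; for n ≠ n', ∫_0^π sin(nx)sin(n'x) dx = ∫_0^π cos(nx)cos(n'x) dx = 0; and by product-to-sum, ∫_0^π sin(nx)cos(n'x) dx = ½∫_0^π [sin((n+n')x) + sin((n−n')x)] dx, which is 0 when n+n' is even and 2n/(n²−n'²) when n+n' is odd (it need not vanish on (0, π)).
  u² squared terms: (-2)²·∫cos(2x)² dx = 4·π/2 = 2*π;  (5)²·∫sin(4x)² dx = 25·π/2 = 25*π/2.
  u² cross terms: 2·(-2)·(5)·∫cos(2x)·sin(4x) dx = -20·(0) = 0.
  So ∫_0^π u² dx = 2*π + 25*π/2 + 0 = 29*π/2.
  (u')² squared terms: (4)²·∫sin(2x)² dx = 16·π/2 = 8*π;  (20)²·∫cos(4x)² dx = 400·π/2 = 200*π.
  (u')² cross terms: 2·(4)·(20)·∫sin(2x)·cos(4x) dx = 160·(0) = 0.
  So ∫_0^π (u')² dx = 8*π + 200*π + 0 = 208*π.
||u||_{H^1}^2 = (29*π/2) + (208*π) = 445*π/2.


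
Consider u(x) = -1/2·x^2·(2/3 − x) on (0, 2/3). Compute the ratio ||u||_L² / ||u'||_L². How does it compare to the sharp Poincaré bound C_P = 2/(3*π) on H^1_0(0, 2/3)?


||u||_L² / ||u'||_L² = sqrt(14)/21 < C_P = 2/(3*π).

u(x) = -1/2·x^2·(2/3 − x), so u'(x) = x*(9*x - 4)/6.
u(x) = -1/2·x^2·(2/3 − x) vanishes at x = 0 and x = 2/3, so u ∈ H^1_0(0, 2/3). Differentiate via the product rule and integrate the resulting polynomials term by term.
  ∫_0^2/3 u² dx = ∫_0^2/3 (x^6/4 - x^5/3 + x^4/9) dx. Term by term:
    ∫_0^2/3 x^6/4 dx = 32/15309;  ∫_0^2/3 -x^5/3 dx = -32/6561;  ∫_0^2/3 x^4/9 dx = 32/10935.
  Sum: 32/15309 − 32/6561 + 32/10935 = 32/229635.
  ∫_0^2/3 (u')² dx = ∫_0^2/3 (9*x^4/4 - 2*x^3 + 4*x^2/9) dx. Term by term:
    ∫_0^2/3 9*x^4/4 dx = 8/135;  ∫_0^2/3 -2*x^3 dx = -8/81;  ∫_0^2/3 4*x^2/9 dx = 32/729.
  Sum: 8/135 − 8/81 + 32/729 = 16/3645.
∫_0^2/3 u² dx = 32/229635, so ||u||_L² = 4*sqrt(70)/2835.
∫_0^2/3 (u')² dx = 16/3645, so ||u'||_L² = 4*sqrt(5)/135.
Ratio ||u||_L² / ||u'||_L² = sqrt(14)/21.
Sharp Poincaré constant on H^1_0(0, 2/3) is C_P = L/π = 2/(3*π), achieved by sin(3*π/2·x).
A polynomial bump cannot attain the sharp Poincaré constant (only the first sine eigenfunction does), so the ratio is strictly less than C_P, consistent with ||u||_L² ≤ C_P ||u'||_L².


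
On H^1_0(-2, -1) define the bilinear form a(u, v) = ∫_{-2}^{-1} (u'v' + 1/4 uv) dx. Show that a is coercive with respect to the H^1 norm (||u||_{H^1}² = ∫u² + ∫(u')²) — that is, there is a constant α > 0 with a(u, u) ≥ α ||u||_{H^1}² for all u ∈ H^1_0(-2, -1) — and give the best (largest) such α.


α = (1/4 + π^2)/(1 + π^2)

Coercivity of a(·,·) on H^1_0(-2, -1) means a(u, u) ≥ α ||u||_{H^1}² for every u ∈ H^1_0.
The interval has length L = 1, and Poincaré/coercivity depend only on L. Here a(u, u) = ∫(u')² + (1/4)·∫u².
Here 0 < c = 1/4 < 1. The condition a(u,u) ≥ α||u||_{H^1}² reads (1−α)∫(u')² ≥ (α−c)∫u². Any admissible α is ≤ 1 (rapidly oscillating u have ∫u²/∫(u')² → 0), and α = 1 would force 0 ≥ (1−c)∫u², impossible since c < 1; so 1−α > 0. By the sharp Poincaré inequality on H^1_0 of an interval of length L, ∫(u')² ≥ (π/L)²∫u² with equality for the first sine mode sin(π(x−x₀)/L) (x₀ the left endpoint), so the inequality holds for all u iff (1−α)(π/L)² ≥ α − c, i.e. α ≤ ((π/L)² + c)/((π/L)² + 1) = (1 + c(L/π)²)/(1 + (L/π)²). With (π/L)² = π^2 and c = 1/4, the largest admissible constant is α = ((π/L)² + c)/((π/L)² + 1).
Simplifying, α = (1/4 + π^2)/(1 + π^2).


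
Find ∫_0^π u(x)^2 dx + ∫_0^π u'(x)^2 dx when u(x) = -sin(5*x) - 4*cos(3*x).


||u||_{H^1(0,π)}^2 = 93*π

u'(x) = 12*sin(3*x) - 5*cos(5*x).
Expand u² and (u')² and integrate term by term on (0, π), using: for integers n ≥ 1, ∫_0^π sin²(nx) dx = ∫_0^π cos²(nx) dx = π/2; for n ≠ n', ∫_0^π sin(nx)sin(n'x) dx = ∫_0^π cos(nx)cos(n'x) dx = 0; and by product-to-sum, ∫_0^π sin(nx)cos(n'x) dx = ½∫_0^π [sin((n+n')x) + sin((n−n')x)] dx, which is 0 when n+n' is even and 2n/(n²−n'²) when n+n' is odd (it need not vanish on (0, π)).
  u² squared terms: (-1)²·∫sin(5x)² dx = 1·π/2 = π/2;  (-4)²·∫cos(3x)² dx = 16·π/2 = 8*π.
  u² cross terms: 2·(-1)·(-4)·∫sin(5x)·cos(3x) dx = 8·(0) = 0.
  So ∫_0^π u² dx = π/2 + 8*π + 0 = 17*π/2.
  (u')² squared terms: (-5)²·∫cos(5x)² dx = 25·π/2 = 25*π/2;  (12)²·∫sin(3x)² dx = 144·π/2 = 72*π.
  (u')² cross terms: 2·(-5)·(12)·∫cos(5x)·sin(3x) dx = -120·(0) = 0.
  So ∫_0^π (u')² dx = 25*π/2 + 72*π + 0 = 169*π/2.
||u||_{H^1}^2 = (17*π/2) + (169*π/2) = 93*π.


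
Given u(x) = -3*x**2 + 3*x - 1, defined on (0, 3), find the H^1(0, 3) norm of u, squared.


||u||_{H^1}^2 = 3729/10

The H^1 norm (squared) on an interval (0, L) is
  ||u||_{H^1}^2 = ∫_0^L u(x)^2 dx + ∫_0^L u'(x)^2 dx.
Compute u'(x) = 3 - 6*x.
Then u(x)^2 = 9*x**4 - 18*x**3 + 15*x**2 - 6*x + 1 and u'(x)^2 = 36*x**2 - 36*x + 9.
Integrate each monomial from 0 to 3 using ∫_0^3 c·x^n dx = c·3^(n+1)/(n+1):
  ∫_0^3 u(x)^2 dx = ∫_0^3 (9*x^4 - 18*x^3 + 15*x^2 - 6*x + 1) dx. Term by term:
    ∫_0^3 9*x^4 dx = 2187/5;  ∫_0^3 -18*x^3 dx = -729/2;  ∫_0^3 15*x^2 dx = 135;
    ∫_0^3 -6*x dx = -27;  ∫_0^3 1 dx = 3.
  Sum: 2187/5 − 729/2 + 135 − 27 + 3 = 1839/10.
  ∫_0^3 u'(x)^2 dx = ∫_0^3 (36*x^2 - 36*x + 9) dx. Term by term:
    ∫_0^3 36*x^2 dx = 324;  ∫_0^3 -36*x dx = -162;  ∫_0^3 9 dx = 27.
  Sum: 324 − 162 + 27 = 189.
Adding: ||u||_{H^1}^2 = 1839/10 + 189 = 3729/10.


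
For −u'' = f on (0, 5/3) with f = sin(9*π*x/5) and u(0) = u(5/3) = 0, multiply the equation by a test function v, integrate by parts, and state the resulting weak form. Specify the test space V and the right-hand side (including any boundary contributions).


V = H^1_0(0, 5/3) (so v(0) = v(5/3) = 0); weak form: ∫_0^5/3 u'v' dx = ∫_0^5/3 (sin(9*π*x/5)) v dx for all v ∈ V.

Multiply both sides by a test function v and integrate from 0 to 5/3:
  ∫_0^5/3 −u''(x) v(x) dx = ∫_0^5/3 f(x) v(x) dx.
Integrate the LHS by parts once:
  ∫_0^5/3 −u'' v dx = −[u'(x) v(x)]_0^5/3 + ∫_0^5/3 u'(x) v'(x) dx.
Thus ∫_0^5/3 u'(x) v'(x) dx = ∫_0^5/3 f(x) v(x) dx + [u'(x) v(x)]_0^5/3.
Choose V so that boundary terms are either known or forced to vanish.
u is Dirichlet: u(0) = u(5/3) = 0. Let V = H^1_0(0, 5/3); then v(0) = v(5/3) = 0, and [u' v]_0^5/3 = 0.
Weak formulation: find u (satisfying any essential BC) such that ∫_0^5/3 u'(x) v'(x) dx = ∫_0^5/3 f v dx for all v ∈ V.
Substituting f(x) = sin(9*π*x/5), the right-hand side is ∫_0^5/3 (sin(9*π*x/5)) v dx.


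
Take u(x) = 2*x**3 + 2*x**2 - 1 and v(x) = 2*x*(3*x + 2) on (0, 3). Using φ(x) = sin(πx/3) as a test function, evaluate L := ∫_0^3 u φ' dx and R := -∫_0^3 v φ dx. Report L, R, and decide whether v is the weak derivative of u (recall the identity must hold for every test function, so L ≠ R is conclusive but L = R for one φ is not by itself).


LHS = -198/π + 648/π^3, RHS = -198/π + 648/π^3. Yes, v = u' weakly.

u(x) = 2*x**3 + 2*x**2 - 1, classical derivative u'(x) = 6*x**2 + 4*x.
φ(x) = sin(πx/3), so φ'(x) = π*cos(π*x/3)/3.
Note φ(0) = φ(3) = 0, so the boundary term u·φ vanishes.
LHS = ∫_0^3 u(x) φ'(x) dx = ∫_0^3 (2*π*x^3*cos(π*x/3)/3 + 2*π*x^2*cos(π*x/3)/3 - π*cos(π*x/3)/3) dx. Term by term:
  ∫_0^3 -π*cos(π*x/3)/3 dx = 0;  ∫_0^3 2*π*x^2*cos(π*x/3)/3 dx = -36/π;  ∫_0^3 2*π*x^3*cos(π*x/3)/3 dx = -162/π + 648/π^3.
Sum: 0 − 36/π + -162/π + 648/π^3 = -198/π + 648/π^3.
So LHS = -198/π + 648/π^3.
∫_0^3 v(x) φ(x) dx = ∫_0^3 (6*x^2*sin(π*x/3) + 4*x*sin(π*x/3)) dx. Term by term:
  ∫_0^3 4*x*sin(π*x/3) dx = 36/π;  ∫_0^3 6*x^2*sin(π*x/3) dx = -648/π^3 + 162/π.
Sum: 36/π + -648/π^3 + 162/π = -648/π^3 + 198/π.
So RHS = -∫_0^3 v(x) φ(x) dx = -198/π + 648/π^3.
LHS = RHS, so the identity holds for this test φ.
Moreover u is smooth here and v(x) = u'(x) = 6*x**2 + 4*x pointwise, so the identity holds for every test function. Hence v is the weak derivative of u.


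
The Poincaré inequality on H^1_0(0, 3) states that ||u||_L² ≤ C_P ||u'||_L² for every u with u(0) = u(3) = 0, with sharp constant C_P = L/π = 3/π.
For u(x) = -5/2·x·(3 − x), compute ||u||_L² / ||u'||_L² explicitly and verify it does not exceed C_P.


||u||_L² / ||u'||_L² = 3*sqrt(10)/10 < C_P = 3/π.

u(x) = -5/2·x·(3 − x), so u'(x) = 5*x - 15/2.
u(x) = -5/2·x·(3 − x) vanishes at x = 0 and x = 3, so u ∈ H^1_0(0, 3). Differentiate via the product rule and integrate the resulting polynomials term by term.
  ∫_0^3 u² dx = ∫_0^3 (25*x^4/4 - 75*x^3/2 + 225*x^2/4) dx. Term by term:
    ∫_0^3 25*x^4/4 dx = 1215/4;  ∫_0^3 -75*x^3/2 dx = -6075/8;  ∫_0^3 225*x^2/4 dx = 2025/4.
  Sum: 1215/4 − 6075/8 + 2025/4 = 405/8.
  ∫_0^3 (u')² dx = ∫_0^3 (25*x^2 - 75*x + 225/4) dx. Term by term:
    ∫_0^3 25*x^2 dx = 225;  ∫_0^3 -75*x dx = -675/2;  ∫_0^3 225/4 dx = 675/4.
  Sum: 225 − 675/2 + 675/4 = 225/4.
∫_0^3 u² dx = 405/8, so ||u||_L² = 9*sqrt(10)/4.
∫_0^3 (u')² dx = 225/4, so ||u'||_L² = 15/2.
Ratio ||u||_L² / ||u'||_L² = 3*sqrt(10)/10.
Sharp Poincaré constant on H^1_0(0, 3) is C_P = L/π = 3/π, achieved by sin(π/3·x).
A polynomial bump cannot attain the sharp Poincaré constant (only the first sine eigenfunction does), so the ratio is strictly less than C_P, consistent with ||u||_L² ≤ C_P ||u'||_L².


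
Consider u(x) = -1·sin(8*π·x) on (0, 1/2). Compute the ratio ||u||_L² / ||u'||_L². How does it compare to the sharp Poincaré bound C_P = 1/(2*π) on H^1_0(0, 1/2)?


||u||_L² / ||u'||_L² = 1/(8*π) < C_P = 1/(2*π).

u(x) = -1·sin(8*π·x), so u'(x) = -8*π*cos(8*π*x).
Writing u(x) = A·sin(kπx/L) with A = -1 and k = 4, use ∫_0^L sin²(kπx/L) dx = L/2 and ∫_0^L cos²(kπx/L) dx = L/2.
u² = 1·sin²(8*π·x) and (u')² = 64*π^2·cos²(8*π·x), and each of sin², cos² integrates to L/2 = 1/4 over (0, 1/2).
∫_0^1/2 u² dx = 1/4, so ||u||_L² = 1/2.
∫_0^1/2 (u')² dx = 16*π^2, so ||u'||_L² = 4*π.
Ratio ||u||_L² / ||u'||_L² = 1/(8*π).
Sharp Poincaré constant on H^1_0(0, 1/2) is C_P = L/π = 1/(2*π), achieved by sin(2*π·x).
This is the k = 4 harmonic; the ratio L/(kπ) is strictly less than C_P = L/π, consistent with the sharp inequality ||u||_L² ≤ C_P ||u'||_L².


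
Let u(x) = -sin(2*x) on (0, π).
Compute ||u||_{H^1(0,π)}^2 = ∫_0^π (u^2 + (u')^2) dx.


||u||_{H^1(0,π)}^2 = 5*π/2

u'(x) = -2*cos(2*x).
Expand u² and (u')² and integrate term by term on (0, π), using: for integers n ≥ 1, ∫_0^π sin²(nx) dx = ∫_0^π cos²(nx) dx = π/2; for n ≠ n', ∫_0^π sin(nx)sin(n'x) dx = ∫_0^π cos(nx)cos(n'x) dx = 0; and by product-to-sum, ∫_0^π sin(nx)cos(n'x) dx = ½∫_0^π [sin((n+n')x) + sin((n−n')x)] dx, which is 0 when n+n' is even and 2n/(n²−n'²) when n+n' is odd (it need not vanish on (0, π)).
  u² squared terms: (-1)²·∫sin(2x)² dx = 1·π/2 = π/2.
  So ∫_0^π u² dx = π/2.
  (u')² squared terms: (-2)²·∫cos(2x)² dx = 4·π/2 = 2*π.
  So ∫_0^π (u')² dx = 2*π.
||u||_{H^1}^2 = (π/2) + (2*π) = 5*π/2.


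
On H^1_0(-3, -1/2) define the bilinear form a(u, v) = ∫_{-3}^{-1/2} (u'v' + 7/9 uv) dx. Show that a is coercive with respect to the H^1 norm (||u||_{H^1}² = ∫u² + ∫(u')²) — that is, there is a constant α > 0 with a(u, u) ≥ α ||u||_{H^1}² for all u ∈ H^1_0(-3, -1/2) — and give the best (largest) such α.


α = (175 + 36*π^2)/(9*(25 + 4*π^2))

Coercivity of a(·,·) on H^1_0(-3, -1/2) means a(u, u) ≥ α ||u||_{H^1}² for every u ∈ H^1_0.
The interval has length L = 5/2, and Poincaré/coercivity depend only on L. Here a(u, u) = ∫(u')² + (7/9)·∫u².
Here 0 < c = 7/9 < 1. The condition a(u,u) ≥ α||u||_{H^1}² reads (1−α)∫(u')² ≥ (α−c)∫u². Any admissible α is ≤ 1 (rapidly oscillating u have ∫u²/∫(u')² → 0), and α = 1 would force 0 ≥ (1−c)∫u², impossible since c < 1; so 1−α > 0. By the sharp Poincaré inequality on H^1_0 of an interval of length L, ∫(u')² ≥ (π/L)²∫u² with equality for the first sine mode sin(π(x−x₀)/L) (x₀ the left endpoint), so the inequality holds for all u iff (1−α)(π/L)² ≥ α − c, i.e. α ≤ ((π/L)² + c)/((π/L)² + 1) = (1 + c(L/π)²)/(1 + (L/π)²). With (π/L)² = 4*π^2/25 and c = 7/9, the largest admissible constant is α = ((π/L)² + c)/((π/L)² + 1).
Simplifying, α = (175 + 36*π^2)/(9*(25 + 4*π^2)).


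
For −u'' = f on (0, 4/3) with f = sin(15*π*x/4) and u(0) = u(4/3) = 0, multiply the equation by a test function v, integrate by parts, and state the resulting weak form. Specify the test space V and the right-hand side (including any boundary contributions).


V = H^1_0(0, 4/3) (so v(0) = v(4/3) = 0); weak form: ∫_0^4/3 u'v' dx = ∫_0^4/3 (sin(15*π*x/4)) v dx for all v ∈ V.

Multiply both sides by a test function v and integrate from 0 to 4/3:
  ∫_0^4/3 −u''(x) v(x) dx = ∫_0^4/3 f(x) v(x) dx.
Integrate the LHS by parts once:
  ∫_0^4/3 −u'' v dx = −[u'(x) v(x)]_0^4/3 + ∫_0^4/3 u'(x) v'(x) dx.
Thus ∫_0^4/3 u'(x) v'(x) dx = ∫_0^4/3 f(x) v(x) dx + [u'(x) v(x)]_0^4/3.
Choose V so that boundary terms are either known or forced to vanish.
u is Dirichlet: u(0) = u(4/3) = 0. Let V = H^1_0(0, 4/3); then v(0) = v(4/3) = 0, and [u' v]_0^4/3 = 0.
Weak formulation: find u (satisfying any essential BC) such that ∫_0^4/3 u'(x) v'(x) dx = ∫_0^4/3 f v dx for all v ∈ V.
Substituting f(x) = sin(15*π*x/4), the right-hand side is ∫_0^4/3 (sin(15*π*x/4)) v dx.


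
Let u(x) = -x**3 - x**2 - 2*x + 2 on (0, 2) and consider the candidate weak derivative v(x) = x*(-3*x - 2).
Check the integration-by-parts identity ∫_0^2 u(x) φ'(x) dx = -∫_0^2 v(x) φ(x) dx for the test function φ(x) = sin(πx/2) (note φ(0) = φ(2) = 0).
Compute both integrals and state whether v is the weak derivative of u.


LHS = -96/π^3 + 40/π, RHS = -96/π^3 + 32/π. No, v is not the weak derivative of u.

u(x) = -x**3 - x**2 - 2*x + 2, classical derivative u'(x) = -3*x**2 - 2*x - 2.
φ(x) = sin(πx/2), so φ'(x) = π*cos(π*x/2)/2.
Note φ(0) = φ(2) = 0, so the boundary term u·φ vanishes.
LHS = ∫_0^2 u(x) φ'(x) dx = ∫_0^2 (-π*x^3*cos(π*x/2)/2 - π*x^2*cos(π*x/2)/2 - π*x*cos(π*x/2) + π*cos(π*x/2)) dx. Term by term:
  ∫_0^2 π*cos(π*x/2) dx = 0;  ∫_0^2 -π*x*cos(π*x/2) dx = 8/π;  ∫_0^2 -π*x^2*cos(π*x/2)/2 dx = 8/π;
  ∫_0^2 -π*x^3*cos(π*x/2)/2 dx = -96/π^3 + 24/π.
Sum: 0 + 8/π + 8/π + -96/π^3 + 24/π = -96/π^3 + 40/π.
So LHS = -96/π^3 + 40/π.
∫_0^2 v(x) φ(x) dx = ∫_0^2 (-3*x^2*sin(π*x/2) - 2*x*sin(π*x/2)) dx. Term by term:
  ∫_0^2 -3*x^2*sin(π*x/2) dx = -24/π + 96/π^3;  ∫_0^2 -2*x*sin(π*x/2) dx = -8/π.
Sum: -24/π + 96/π^3 − 8/π = -32/π + 96/π^3.
So RHS = -∫_0^2 v(x) φ(x) dx = -96/π^3 + 32/π.
LHS − RHS = 8/π ≠ 0, so the identity fails.
(For a valid weak derivative the identity must hold for EVERY test function, in particular this one. The failure shows v is NOT the weak derivative of u.)
Correct weak derivative would be u'(x) = -3*x**2 - 2*x - 2.


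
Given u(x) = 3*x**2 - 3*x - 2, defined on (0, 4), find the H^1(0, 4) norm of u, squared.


||u||_{H^1}^2 = 6276/5

The H^1 norm (squared) on an interval (0, L) is
  ||u||_{H^1}^2 = ∫_0^L u(x)^2 dx + ∫_0^L u'(x)^2 dx.
Compute u'(x) = 6*x - 3.
Then u(x)^2 = 9*x**4 - 18*x**3 - 3*x**2 + 12*x + 4 and u'(x)^2 = 36*x**2 - 36*x + 9.
Integrate each monomial from 0 to 4 using ∫_0^4 c·x^n dx = c·4^(n+1)/(n+1):
  ∫_0^4 u(x)^2 dx = ∫_0^4 (9*x^4 - 18*x^3 - 3*x^2 + 12*x + 4) dx. Term by term:
    ∫_0^4 9*x^4 dx = 9216/5;  ∫_0^4 -18*x^3 dx = -1152;  ∫_0^4 -3*x^2 dx = -64;
    ∫_0^4 12*x dx = 96;  ∫_0^4 4 dx = 16.
  Sum: 9216/5 − 1152 − 64 + 96 + 16 = 3696/5.
  ∫_0^4 u'(x)^2 dx = ∫_0^4 (36*x^2 - 36*x + 9) dx. Term by term:
    ∫_0^4 36*x^2 dx = 768;  ∫_0^4 -36*x dx = -288;  ∫_0^4 9 dx = 36.
  Sum: 768 − 288 + 36 = 516.
Adding: ||u||_{H^1}^2 = 3696/5 + 516 = 6276/5.


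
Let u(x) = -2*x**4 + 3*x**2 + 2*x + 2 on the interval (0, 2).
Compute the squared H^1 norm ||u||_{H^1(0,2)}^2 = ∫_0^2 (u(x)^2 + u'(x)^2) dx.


||u||_{H^1}^2 = 39296/63

The H^1 norm (squared) on an interval (0, L) is
  ||u||_{H^1}^2 = ∫_0^L u(x)^2 dx + ∫_0^L u'(x)^2 dx.
Compute u'(x) = -8*x**3 + 6*x + 2.
Then u(x)^2 = 4*x**8 - 12*x**6 - 8*x**5 + x**4 + 12*x**3 + 16*x**2 + 8*x + 4 and u'(x)^2 = 64*x**6 - 96*x**4 - 32*x**3 + 36*x**2 + 24*x + 4.
Integrate each monomial from 0 to 2 using ∫_0^2 c·x^n dx = c·2^(n+1)/(n+1):
  ∫_0^2 u(x)^2 dx = ∫_0^2 (4*x^8 - 12*x^6 - 8*x^5 + x^4 + 12*x^3 + 16*x^2 + 8*x + 4) dx. Term by term:
    ∫_0^2 4*x^8 dx = 2048/9;  ∫_0^2 -12*x^6 dx = -1536/7;  ∫_0^2 -8*x^5 dx = -256/3;
    ∫_0^2 x^4 dx = 32/5;  ∫_0^2 12*x^3 dx = 48;  ∫_0^2 16*x^2 dx = 128/3;
    ∫_0^2 8*x dx = 16;  ∫_0^2 4 dx = 8.
  Sum: 2048/9 − 1536/7 − 256/3 + 32/5 + 48 + 128/3 + 16 + 8 = 13816/315.
  ∫_0^2 u'(x)^2 dx = ∫_0^2 (64*x^6 - 96*x^4 - 32*x^3 + 36*x^2 + 24*x + 4) dx. Term by term:
    ∫_0^2 64*x^6 dx = 8192/7;  ∫_0^2 -96*x^4 dx = -3072/5;  ∫_0^2 -32*x^3 dx = -128;
    ∫_0^2 36*x^2 dx = 96;  ∫_0^2 24*x dx = 48;  ∫_0^2 4 dx = 8.
  Sum: 8192/7 − 3072/5 − 128 + 96 + 48 + 8 = 20296/35.
Adding: ||u||_{H^1}^2 = 13816/315 + 20296/35 = 39296/63.


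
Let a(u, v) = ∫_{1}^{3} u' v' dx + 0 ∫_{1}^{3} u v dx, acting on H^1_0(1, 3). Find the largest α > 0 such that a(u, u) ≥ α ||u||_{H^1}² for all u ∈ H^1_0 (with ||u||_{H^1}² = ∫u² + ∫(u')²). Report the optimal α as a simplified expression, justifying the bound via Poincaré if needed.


α = π^2/(4 + π^2)

Coercivity of a(·,·) on H^1_0(1, 3) means a(u, u) ≥ α ||u||_{H^1}² for every u ∈ H^1_0.
The interval has length L = 2, and Poincaré/coercivity depend only on L. Here a(u, u) = ∫(u')² + (0)·∫u².
Here c = 0, so a(u,u) = ∫(u')² alone. The condition a(u,u) ≥ α||u||_{H^1}² reads (1−α)∫(u')² ≥ (α−c)∫u². Any admissible α is ≤ 1 (rapidly oscillating u have ∫u²/∫(u')² → 0), and α = 1 would force 0 ≥ (1−c)∫u², impossible since c < 1; so 1−α > 0. By the sharp Poincaré inequality on H^1_0 of an interval of length L, ∫(u')² ≥ (π/L)²∫u² with equality for the first sine mode sin(π(x−x₀)/L) (x₀ the left endpoint), so the inequality holds for all u iff (1−α)(π/L)² ≥ α − c, i.e. α ≤ ((π/L)² + c)/((π/L)² + 1) = (1 + c(L/π)²)/(1 + (L/π)²). (Direct route, valid since c ≤ 0: Poincaré gives c∫u² ≥ c(L/π)²∫(u')², so a(u,u) ≥ (1 + c(L/π)²)∫(u')², while ||u||_{H^1}² ≤ (1 + (L/π)²)∫(u')²; dividing yields the same α.) With (π/L)² = π^2/4 and c = 0, the largest admissible constant is α = ((π/L)² + c)/((π/L)² + 1).
Simplifying, α = π^2/(4 + π^2).


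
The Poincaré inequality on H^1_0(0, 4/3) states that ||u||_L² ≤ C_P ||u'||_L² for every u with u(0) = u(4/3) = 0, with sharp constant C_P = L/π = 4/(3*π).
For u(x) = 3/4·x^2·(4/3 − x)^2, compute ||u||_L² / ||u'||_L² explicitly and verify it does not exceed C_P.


||u||_L² / ||u'||_L² = 2*sqrt(3)/9 < C_P = 4/(3*π).

u(x) = 3/4·x^2·(4/3 − x)^2, so u'(x) = x*(3*x - 4)*(3*x - 2)/3.
u(x) = 3/4·x^2·(4/3 − x)^2 vanishes at x = 0 and x = 4/3, so u ∈ H^1_0(0, 4/3). Differentiate via the product rule and integrate the resulting polynomials term by term.
  ∫_0^4/3 u² dx = ∫_0^4/3 (9*x^8/16 - 3*x^7 + 6*x^6 - 16*x^5/3 + 16*x^4/9) dx. Term by term:
    ∫_0^4/3 9*x^8/16 dx = 16384/19683;  ∫_0^4/3 -3*x^7 dx = -8192/2187;  ∫_0^4/3 6*x^6 dx = 32768/5103;
    ∫_0^4/3 -16*x^5/3 dx = -32768/6561;  ∫_0^4/3 16*x^4/9 dx = 16384/10935.
  Sum: 16384/19683 − 8192/2187 + 32768/5103 − 32768/6561 + 16384/10935 = 8192/688905.
  ∫_0^4/3 (u')² dx = ∫_0^4/3 (9*x^6 - 36*x^5 + 52*x^4 - 32*x^3 + 64*x^2/9) dx. Term by term:
    ∫_0^4/3 9*x^6 dx = 16384/1701;  ∫_0^4/3 -36*x^5 dx = -8192/243;  ∫_0^4/3 52*x^4 dx = 53248/1215;
    ∫_0^4/3 -32*x^3 dx = -2048/81;  ∫_0^4/3 64*x^2/9 dx = 4096/729.
  Sum: 16384/1701 − 8192/243 + 53248/1215 − 2048/81 + 4096/729 = 2048/25515.
∫_0^4/3 u² dx = 8192/688905, so ||u||_L² = 64*sqrt(210)/8505.
∫_0^4/3 (u')² dx = 2048/25515, so ||u'||_L² = 32*sqrt(70)/945.
Ratio ||u||_L² / ||u'||_L² = 2*sqrt(3)/9.
Sharp Poincaré constant on H^1_0(0, 4/3) is C_P = L/π = 4/(3*π), achieved by sin(3*π/4·x).
A polynomial bump cannot attain the sharp Poincaré constant (only the first sine eigenfunction does), so the ratio is strictly less than C_P, consistent with ||u||_L² ≤ C_P ||u'||_L².


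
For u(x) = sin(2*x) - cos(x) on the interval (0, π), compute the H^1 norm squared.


||u||_{H^1(0,π)}^2 = -16/3 + 7*π/2

u'(x) = sin(x) + 2*cos(2*x).
Expand u² and (u')² and integrate term by term on (0, π), using: for integers n ≥ 1, ∫_0^π sin²(nx) dx = ∫_0^π cos²(nx) dx = π/2; for n ≠ n', ∫_0^π sin(nx)sin(n'x) dx = ∫_0^π cos(nx)cos(n'x) dx = 0; and by product-to-sum, ∫_0^π sin(nx)cos(n'x) dx = ½∫_0^π [sin((n+n')x) + sin((n−n')x)] dx, which is 0 when n+n' is even and 2n/(n²−n'²) when n+n' is odd (it need not vanish on (0, π)).
  u² squared terms: (-1)²·∫cos(x)² dx = 1·π/2 = π/2;  (1)²·∫sin(2x)² dx = 1·π/2 = π/2.
  u² cross terms: 2·(-1)·(1)·∫cos(x)·sin(2x) dx = -2·(4/3) = -8/3.
  So ∫_0^π u² dx = π/2 + π/2 − 8/3 = -8/3 + π.
  (u')² squared terms: (2)²·∫cos(2x)² dx = 4·π/2 = 2*π;  (1)²·∫sin(x)² dx = 1·π/2 = π/2.
  (u')² cross terms: 2·(2)·(1)·∫cos(2x)·sin(x) dx = 4·(-2/3) = -8/3.
  So ∫_0^π (u')² dx = 2*π + π/2 − 8/3 = -8/3 + 5*π/2.
||u||_{H^1}^2 = (-8/3 + π) + (-8/3 + 5*π/2) = -16/3 + 7*π/2.


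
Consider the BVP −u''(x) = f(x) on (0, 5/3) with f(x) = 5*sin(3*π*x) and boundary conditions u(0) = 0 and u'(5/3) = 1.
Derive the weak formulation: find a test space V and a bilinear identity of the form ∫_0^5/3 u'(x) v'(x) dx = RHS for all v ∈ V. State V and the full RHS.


V = {v ∈ H^1(0, 5/3) : v(0) = 0} (test functions vanish at x = 0 where u is specified); weak form: ∫_0^5/3 u'v' dx = ∫_0^5/3 (5*sin(3*π*x)) v dx + v(5/3) for all v ∈ V.

Multiply both sides by a test function v and integrate from 0 to 5/3:
  ∫_0^5/3 −u''(x) v(x) dx = ∫_0^5/3 f(x) v(x) dx.
Integrate the LHS by parts once:
  ∫_0^5/3 −u'' v dx = −[u'(x) v(x)]_0^5/3 + ∫_0^5/3 u'(x) v'(x) dx.
Thus ∫_0^5/3 u'(x) v'(x) dx = ∫_0^5/3 f(x) v(x) dx + [u'(x) v(x)]_0^5/3.
Choose V so that boundary terms are either known or forced to vanish.
Mixed BC: u(0) = 0 (Dirichlet) and u'(5/3) = 1 (Neumann). Define V = {v ∈ H^1(0, 5/3) : v(0) = 0}. Then [u' v]_0^5/3 = u'(5/3)·v(5/3) − u'(0)·0 = v(5/3).
Weak formulation: find u (satisfying any essential BC) such that ∫_0^5/3 u'(x) v'(x) dx = ∫_0^5/3 f v dx + v(5/3) for all v ∈ V (Dirichlet at 0 absorbed into V; Neumann datum at x = 5/3 contributes the boundary term).
Substituting f(x) = 5*sin(3*π*x), the right-hand side is ∫_0^5/3 (5*sin(3*π*x)) v dx + v(5/3).


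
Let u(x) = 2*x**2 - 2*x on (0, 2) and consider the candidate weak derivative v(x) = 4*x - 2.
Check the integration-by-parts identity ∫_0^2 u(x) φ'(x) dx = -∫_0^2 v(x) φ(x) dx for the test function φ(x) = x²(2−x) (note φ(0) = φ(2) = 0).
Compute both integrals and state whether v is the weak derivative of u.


LHS = -56/15, RHS = -56/15. Yes, v = u' weakly.

u(x) = 2*x**2 - 2*x, classical derivative u'(x) = 4*x - 2.
φ(x) = x²(2−x), so φ'(x) = x*(4 - 3*x).
Note φ(0) = φ(2) = 0, so the boundary term u·φ vanishes.
LHS = ∫_0^2 u(x) φ'(x) dx = ∫_0^2 (-6*x^4 + 14*x^3 - 8*x^2) dx. Term by term:
  ∫_0^2 -6*x^4 dx = -192/5;  ∫_0^2 14*x^3 dx = 56;  ∫_0^2 -8*x^2 dx = -64/3.
Sum: -192/5 + 56 − 64/3 = -56/15.
So LHS = -56/15.
∫_0^2 v(x) φ(x) dx = ∫_0^2 (-4*x^4 + 10*x^3 - 4*x^2) dx. Term by term:
  ∫_0^2 -4*x^4 dx = -128/5;  ∫_0^2 10*x^3 dx = 40;  ∫_0^2 -4*x^2 dx = -32/3.
Sum: -128/5 + 40 − 32/3 = 56/15.
So RHS = -∫_0^2 v(x) φ(x) dx = -56/15.
LHS = RHS, so the identity holds for this test φ.
Moreover u is smooth here and v(x) = u'(x) = 4*x - 2 pointwise, so the identity holds for every test function. Hence v is the weak derivative of u.


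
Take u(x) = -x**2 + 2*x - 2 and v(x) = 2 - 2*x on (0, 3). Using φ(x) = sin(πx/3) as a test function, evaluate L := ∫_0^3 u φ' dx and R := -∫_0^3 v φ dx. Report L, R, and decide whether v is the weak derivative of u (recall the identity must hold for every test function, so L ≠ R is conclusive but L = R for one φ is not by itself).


LHS = 6/π, RHS = 6/π. Yes, v = u' weakly.

u(x) = -x**2 + 2*x - 2, classical derivative u'(x) = 2 - 2*x.
φ(x) = sin(πx/3), so φ'(x) = π*cos(π*x/3)/3.
Note φ(0) = φ(3) = 0, so the boundary term u·φ vanishes.
LHS = ∫_0^3 u(x) φ'(x) dx = ∫_0^3 (-π*x^2*cos(π*x/3)/3 + 2*π*x*cos(π*x/3)/3 - 2*π*cos(π*x/3)/3) dx. Term by term:
  ∫_0^3 -2*π*cos(π*x/3)/3 dx = 0;  ∫_0^3 -π*x^2*cos(π*x/3)/3 dx = 18/π;  ∫_0^3 2*π*x*cos(π*x/3)/3 dx = -12/π.
Sum: 0 + 18/π − 12/π = 6/π.
So LHS = 6/π.
∫_0^3 v(x) φ(x) dx = ∫_0^3 (-2*x*sin(π*x/3) + 2*sin(π*x/3)) dx. Term by term:
  ∫_0^3 2*sin(π*x/3) dx = 12/π;  ∫_0^3 -2*x*sin(π*x/3) dx = -18/π.
Sum: 12/π − 18/π = -6/π.
So RHS = -∫_0^3 v(x) φ(x) dx = 6/π.
LHS = RHS, so the identity holds for this test φ.
Moreover u is smooth here and v(x) = u'(x) = 2 - 2*x pointwise, so the identity holds for every test function. Hence v is the weak derivative of u.


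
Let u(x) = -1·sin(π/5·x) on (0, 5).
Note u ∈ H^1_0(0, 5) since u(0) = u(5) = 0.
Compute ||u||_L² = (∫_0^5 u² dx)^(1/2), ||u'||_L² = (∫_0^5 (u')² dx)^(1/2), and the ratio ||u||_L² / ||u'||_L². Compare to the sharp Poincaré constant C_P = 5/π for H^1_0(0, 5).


||u||_L² / ||u'||_L² = 5/π = C_P.

u(x) = -1·sin(π/5·x), so u'(x) = -π*cos(π*x/5)/5.
Writing u(x) = A·sin(kπx/L) with A = -1 and k = 1, use ∫_0^L sin²(kπx/L) dx = L/2 and ∫_0^L cos²(kπx/L) dx = L/2.
u² = 1·sin²(π/5·x) and (u')² = π^2/25·cos²(π/5·x), and each of sin², cos² integrates to L/2 = 5/2 over (0, 5).
∫_0^5 u² dx = 5/2, so ||u||_L² = sqrt(10)/2.
∫_0^5 (u')² dx = π^2/10, so ||u'||_L² = sqrt(10)*π/10.
Ratio ||u||_L² / ||u'||_L² = 5/π.
Sharp Poincaré constant on H^1_0(0, 5) is C_P = L/π = 5/π, achieved by sin(π/5·x).
This is the k = 1 eigenfunction (up to amplitude), so the ratio equals the sharp Poincaré constant exactly.


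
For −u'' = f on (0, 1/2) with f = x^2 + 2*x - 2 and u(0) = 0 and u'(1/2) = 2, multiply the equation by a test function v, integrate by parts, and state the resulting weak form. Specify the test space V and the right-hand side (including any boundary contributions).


V = {v ∈ H^1(0, 1/2) : v(0) = 0} (test functions vanish at x = 0 where u is specified); weak form: ∫_0^1/2 u'v' dx = ∫_0^1/2 (x^2 + 2*x - 2) v dx + 2·v(1/2) for all v ∈ V.

Multiply both sides by a test function v and integrate from 0 to 1/2:
  ∫_0^1/2 −u''(x) v(x) dx = ∫_0^1/2 f(x) v(x) dx.
Integrate the LHS by parts once:
  ∫_0^1/2 −u'' v dx = −[u'(x) v(x)]_0^1/2 + ∫_0^1/2 u'(x) v'(x) dx.
Thus ∫_0^1/2 u'(x) v'(x) dx = ∫_0^1/2 f(x) v(x) dx + [u'(x) v(x)]_0^1/2.
Choose V so that boundary terms are either known or forced to vanish.
Mixed BC: u(0) = 0 (Dirichlet) and u'(1/2) = 2 (Neumann). Define V = {v ∈ H^1(0, 1/2) : v(0) = 0}. Then [u' v]_0^1/2 = u'(1/2)·v(1/2) − u'(0)·0 = 2·v(1/2).
Weak formulation: find u (satisfying any essential BC) such that ∫_0^1/2 u'(x) v'(x) dx = ∫_0^1/2 f v dx + 2·v(1/2) for all v ∈ V (Dirichlet at 0 absorbed into V; Neumann datum at x = 1/2 contributes the boundary term).
Substituting f(x) = x^2 + 2*x - 2, the right-hand side is ∫_0^1/2 (x^2 + 2*x - 2) v dx + 2·v(1/2).


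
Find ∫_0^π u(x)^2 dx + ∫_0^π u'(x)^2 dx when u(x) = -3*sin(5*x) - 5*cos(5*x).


||u||_{H^1(0,π)}^2 = 442*π

u'(x) = 25*sin(5*x) - 15*cos(5*x).
Expand u² and (u')² and integrate term by term on (0, π), using: for integers n ≥ 1, ∫_0^π sin²(nx) dx = ∫_0^π cos²(nx) dx = π/2; for n ≠ n', ∫_0^π sin(nx)sin(n'x) dx = ∫_0^π cos(nx)cos(n'x) dx = 0; and by product-to-sum, ∫_0^π sin(nx)cos(n'x) dx = ½∫_0^π [sin((n+n')x) + sin((n−n')x)] dx, which is 0 when n+n' is even and 2n/(n²−n'²) when n+n' is odd (it need not vanish on (0, π)).
  u² squared terms: (-5)²·∫cos(5x)² dx = 25·π/2 = 25*π/2;  (-3)²·∫sin(5x)² dx = 9·π/2 = 9*π/2.
  u² cross terms: 2·(-5)·(-3)·∫cos(5x)·sin(5x) dx = 30·(0) = 0.
  So ∫_0^π u² dx = 25*π/2 + 9*π/2 + 0 = 17*π.
  (u')² squared terms: (-15)²·∫cos(5x)² dx = 225·π/2 = 225*π/2;  (25)²·∫sin(5x)² dx = 625·π/2 = 625*π/2.
  (u')² cross terms: 2·(-15)·(25)·∫cos(5x)·sin(5x) dx = -750·(0) = 0.
  So ∫_0^π (u')² dx = 225*π/2 + 625*π/2 + 0 = 425*π.
||u||_{H^1}^2 = (17*π) + (425*π) = 442*π.


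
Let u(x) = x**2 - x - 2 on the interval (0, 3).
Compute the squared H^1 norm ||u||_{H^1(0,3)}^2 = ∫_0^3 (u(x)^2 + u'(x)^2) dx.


||u||_{H^1}^2 = 321/10

The H^1 norm (squared) on an interval (0, L) is
  ||u||_{H^1}^2 = ∫_0^L u(x)^2 dx + ∫_0^L u'(x)^2 dx.
Compute u'(x) = 2*x - 1.
Then u(x)^2 = x**4 - 2*x**3 - 3*x**2 + 4*x + 4 and u'(x)^2 = 4*x**2 - 4*x + 1.
Integrate each monomial from 0 to 3 using ∫_0^3 c·x^n dx = c·3^(n+1)/(n+1):
  ∫_0^3 u(x)^2 dx = ∫_0^3 (x^4 - 2*x^3 - 3*x^2 + 4*x + 4) dx. Term by term:
    ∫_0^3 x^4 dx = 243/5;  ∫_0^3 -2*x^3 dx = -81/2;  ∫_0^3 -3*x^2 dx = -27;
    ∫_0^3 4*x dx = 18;  ∫_0^3 4 dx = 12.
  Sum: 243/5 − 81/2 − 27 + 18 + 12 = 111/10.
  ∫_0^3 u'(x)^2 dx = ∫_0^3 (4*x^2 - 4*x + 1) dx. Term by term:
    ∫_0^3 4*x^2 dx = 36;  ∫_0^3 -4*x dx = -18;  ∫_0^3 1 dx = 3.
  Sum: 36 − 18 + 3 = 21.
Adding: ||u||_{H^1}^2 = 111/10 + 21 = 321/10.


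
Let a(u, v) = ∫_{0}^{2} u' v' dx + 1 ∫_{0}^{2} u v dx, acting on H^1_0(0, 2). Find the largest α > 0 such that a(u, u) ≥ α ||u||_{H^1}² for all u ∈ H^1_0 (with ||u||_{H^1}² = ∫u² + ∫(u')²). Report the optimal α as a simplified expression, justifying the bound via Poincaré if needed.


α = 1

Coercivity of a(·,·) on H^1_0(0, 2) means a(u, u) ≥ α ||u||_{H^1}² for every u ∈ H^1_0.
The interval has length L = 2, and Poincaré/coercivity depend only on L. Here a(u, u) = ∫(u')² + (1)·∫u².
Here c = 1 ≥ 1, so a(u,u) = ∫(u')² + c∫u² ≥ ∫(u')² + ∫u² = ||u||_{H^1}², i.e. α = 1 works. No larger α is possible: a(u,u) ≥ α||u||_{H^1}² means (1−α)∫(u')² ≥ (α−c)∫u², and for the modes u_n = sin(nπ(x−x₀)/L) (x₀ the left endpoint) one has ∫u_n²/∫(u_n')² = (L/(nπ))² → 0, so a(u_n,u_n)/||u_n||_{H^1}² → 1. Hence the optimal constant is α = 1.
Therefore α = 1.
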